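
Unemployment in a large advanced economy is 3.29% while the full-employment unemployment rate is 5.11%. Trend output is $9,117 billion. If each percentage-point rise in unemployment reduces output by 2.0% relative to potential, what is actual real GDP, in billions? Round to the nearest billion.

Unemployment gap = 3.29 - 5.11 = -1.82 points, so the output gap is -2 × (-1.82) = 3.64%.
Actual GDP = 9117 × (1 + 3.64/100) = 9117 × 1.0364 ≈ 9449 billion.

$9,449 billion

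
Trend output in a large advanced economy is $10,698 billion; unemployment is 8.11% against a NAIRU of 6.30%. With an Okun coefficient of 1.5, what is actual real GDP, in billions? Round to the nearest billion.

Unemployment gap = 8.11 - 6.3 = 1.81 points, so the output gap is -1.5 × 1.81 = -2.715%.
Actual GDP = 10698 × (1 - 2.715/100) = 10698 × 0.97285 ≈ 10408 billion.

$10,408 billion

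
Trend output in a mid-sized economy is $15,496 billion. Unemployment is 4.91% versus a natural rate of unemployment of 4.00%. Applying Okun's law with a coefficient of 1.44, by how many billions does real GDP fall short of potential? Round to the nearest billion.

$203 billion

Output gap = -1.44 × (4.91 - 4) = -1.44 × 0.91 = -1.3104%.
Actual GDP ≈ 15496 × 0.986896 ≈ 15293 billion, so the shortfall is 15496 - 15293 = 203 billion.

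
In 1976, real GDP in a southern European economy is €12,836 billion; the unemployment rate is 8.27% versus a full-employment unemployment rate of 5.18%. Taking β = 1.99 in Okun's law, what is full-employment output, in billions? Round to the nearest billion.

Unemployment gap = 8.27 - 5.18 = 3.09 points, so output gap = -1.99 × 3.09 = -6.1491%.
Since Y = Y* × (1 + gap/100), Y* = 12836/0.938509 ≈ 13677 billion.

€13,677 billion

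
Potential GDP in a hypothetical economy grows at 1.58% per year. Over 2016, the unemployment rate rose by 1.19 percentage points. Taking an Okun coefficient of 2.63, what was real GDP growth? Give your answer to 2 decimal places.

-1.55%

Growth-rate Okun's law: g_Y = g_Y* - β × Δu.
g_Y = 1.58 - 2.63 × (1.19) = 1.58 - 3.1297 = -1.5497%, i.e. -1.55% to 2 d.p.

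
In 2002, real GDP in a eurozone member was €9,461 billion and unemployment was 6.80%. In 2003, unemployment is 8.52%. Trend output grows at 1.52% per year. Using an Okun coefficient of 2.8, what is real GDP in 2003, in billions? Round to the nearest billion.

Δu = 8.52 - 6.8 = 1.72 points.
Okun's law (growth form): g_Y = g_Y* - β × Δu = 1.52 - 2.8 × (1.72) = 1.52 - 4.816 = -3.296%.
Real GDP in the next year = 9461 × (1 - 3.296/100) = 9461 × 0.96704 ≈ 9149 billion.

€9,149 billion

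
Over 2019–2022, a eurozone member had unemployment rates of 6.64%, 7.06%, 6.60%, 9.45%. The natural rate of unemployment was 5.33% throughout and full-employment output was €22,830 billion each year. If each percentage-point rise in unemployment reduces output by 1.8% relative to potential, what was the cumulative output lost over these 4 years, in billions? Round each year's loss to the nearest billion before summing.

Year 2019: gap = -1.8 × (6.64 - 5.33) = -2.358%, loss ≈ 22830 × 2.358/100 ≈ 538.
Year 2020: gap = -1.8 × (7.06 - 5.33) = -3.114%, loss ≈ 22830 × 3.114/100 ≈ 711.
Year 2021: gap = -1.8 × (6.6 - 5.33) = -2.286%, loss ≈ 22830 × 2.286/100 ≈ 522.
Year 2022: gap = -1.8 × (9.45 - 5.33) = -7.416%, loss ≈ 22830 × 7.416/100 ≈ 1693.
Total lost output = 538 + 711 + 522 + 1693 = 3464 billion.

€3,464 billion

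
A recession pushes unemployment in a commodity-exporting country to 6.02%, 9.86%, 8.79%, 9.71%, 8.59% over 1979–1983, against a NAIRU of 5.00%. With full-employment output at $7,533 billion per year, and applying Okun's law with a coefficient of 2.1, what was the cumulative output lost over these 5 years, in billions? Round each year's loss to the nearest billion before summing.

Year 1979: gap = -2.1 × (6.02 - 5) = -2.142%, loss ≈ 7533 × 2.142/100 ≈ 161.
Year 1980: gap = -2.1 × (9.86 - 5) = -10.206%, loss ≈ 7533 × 10.206/100 ≈ 769.
Year 1981: gap = -2.1 × (8.79 - 5) = -7.959%, loss ≈ 7533 × 7.959/100 ≈ 600.
Year 1982: gap = -2.1 × (9.71 - 5) = -9.891%, loss ≈ 7533 × 9.891/100 ≈ 745.
Year 1983: gap = -2.1 × (8.59 - 5) = -7.539%, loss ≈ 7533 × 7.539/100 ≈ 568.
Total lost output = 161 + 769 + 600 + 745 + 568 = 2843 billion.

$2,843 billion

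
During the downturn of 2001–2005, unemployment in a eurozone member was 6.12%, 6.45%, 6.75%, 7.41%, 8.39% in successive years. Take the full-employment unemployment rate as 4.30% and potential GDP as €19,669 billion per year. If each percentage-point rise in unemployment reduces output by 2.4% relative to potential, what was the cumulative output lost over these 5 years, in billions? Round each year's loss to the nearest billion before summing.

€6,430 billion

Year 2001: gap = -2.4 × (6.12 - 4.3) = -4.368%, loss ≈ 19669 × 4.368/100 ≈ 859.
Year 2002: gap = -2.4 × (6.45 - 4.3) = -5.16%, loss ≈ 19669 × 5.16/100 ≈ 1015.
Year 2003: gap = -2.4 × (6.75 - 4.3) = -5.88%, loss ≈ 19669 × 5.88/100 ≈ 1157.
Year 2004: gap = -2.4 × (7.41 - 4.3) = -7.464%, loss ≈ 19669 × 7.464/100 ≈ 1468.
Year 2005: gap = -2.4 × (8.39 - 4.3) = -9.816%, loss ≈ 19669 × 9.816/100 ≈ 1931.
Total lost output = 859 + 1015 + 1157 + 1468 + 1931 = 6430 billion.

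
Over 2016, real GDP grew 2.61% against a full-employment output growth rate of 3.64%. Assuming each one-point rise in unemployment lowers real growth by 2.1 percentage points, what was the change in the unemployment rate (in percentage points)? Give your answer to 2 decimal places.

0.49 percentage points

Growth-rate Okun's law: g_Y = g_Y* - β × Δu, so Δu = (g_Y* - g_Y)/β.
Δu = (3.64 - 2.61)/2.1 = 1.03/2.1 = 0.49 percentage points.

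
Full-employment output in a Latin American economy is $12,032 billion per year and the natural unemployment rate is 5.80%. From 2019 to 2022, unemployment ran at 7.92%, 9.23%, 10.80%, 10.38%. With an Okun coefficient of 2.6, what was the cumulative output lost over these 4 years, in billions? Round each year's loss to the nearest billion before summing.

$4,733 billion

Year 2019: gap = -2.6 × (7.92 - 5.8) = -5.512%, loss ≈ 12032 × 5.512/100 ≈ 663.
Year 2020: gap = -2.6 × (9.23 - 5.8) = -8.918%, loss ≈ 12032 × 8.918/100 ≈ 1073.
Year 2021: gap = -2.6 × (10.8 - 5.8) = -13%, loss ≈ 12032 × 13/100 ≈ 1564.
Year 2022: gap = -2.6 × (10.38 - 5.8) = -11.908%, loss ≈ 12032 × 11.908/100 ≈ 1433.
Total lost output = 663 + 1073 + 1564 + 1433 = 4733 billion.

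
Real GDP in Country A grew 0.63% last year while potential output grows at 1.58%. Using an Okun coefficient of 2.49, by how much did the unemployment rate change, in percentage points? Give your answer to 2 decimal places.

0.38 percentage points

Growth-rate Okun's law: g_Y = g_Y* - β × Δu, so Δu = (g_Y* - g_Y)/β.
Δu = (1.58 - 0.63)/2.49 = 0.95/2.49 = 0.38 percentage points.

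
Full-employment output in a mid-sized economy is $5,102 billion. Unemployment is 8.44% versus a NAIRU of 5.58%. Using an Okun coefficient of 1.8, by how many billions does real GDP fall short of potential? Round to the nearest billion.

$263 billion

Output gap = -1.8 × (8.44 - 5.58) = -1.8 × 2.86 = -5.148%.
Actual GDP ≈ 5102 × 0.94852 ≈ 4839 billion, so the shortfall is 5102 - 4839 = 263 billion.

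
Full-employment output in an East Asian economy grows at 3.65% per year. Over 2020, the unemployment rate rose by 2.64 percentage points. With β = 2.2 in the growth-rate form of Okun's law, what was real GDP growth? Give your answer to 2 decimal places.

-2.16%

Growth-rate Okun's law: g_Y = g_Y* - β × Δu.
g_Y = 3.65 - 2.2 × (2.64) = 3.65 - 5.808 = -2.158%, i.e. -2.16% to 2 d.p.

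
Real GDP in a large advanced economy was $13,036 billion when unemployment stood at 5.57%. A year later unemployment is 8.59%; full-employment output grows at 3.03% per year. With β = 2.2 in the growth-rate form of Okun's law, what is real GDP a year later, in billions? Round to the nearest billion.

Δu = 8.59 - 5.57 = 3.02 points.
Okun's law (growth form): g_Y = g_Y* - β × Δu = 3.03 - 2.2 × (3.02) = 3.03 - 6.644 = -3.614%.
Real GDP in the next year = 13036 × (1 - 3.614/100) = 13036 × 0.96386 ≈ 12565 billion.

$12,565 billion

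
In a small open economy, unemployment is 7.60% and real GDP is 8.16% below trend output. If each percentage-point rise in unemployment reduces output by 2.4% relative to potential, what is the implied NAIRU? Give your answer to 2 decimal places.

From Okun's law, u - u* = -(output gap)/β = -(-8.16)/2.4 = 3.4 points.
So u* = 7.6 - 3.4 = 4.20%.

4.20%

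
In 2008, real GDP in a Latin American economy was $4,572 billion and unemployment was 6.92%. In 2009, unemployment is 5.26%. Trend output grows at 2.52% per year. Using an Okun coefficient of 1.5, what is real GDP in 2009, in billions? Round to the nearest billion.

Δu = 5.26 - 6.92 = -1.66 points.
Okun's law (growth form): g_Y = g_Y* - β × Δu = 2.52 - 1.5 × (-1.66) = 2.52 + 2.49 = 5.01%.
Real GDP in the next year = 4572 × (1 + 5.01/100) = 4572 × 1.0501 ≈ 4801 billion.

$4,801 billion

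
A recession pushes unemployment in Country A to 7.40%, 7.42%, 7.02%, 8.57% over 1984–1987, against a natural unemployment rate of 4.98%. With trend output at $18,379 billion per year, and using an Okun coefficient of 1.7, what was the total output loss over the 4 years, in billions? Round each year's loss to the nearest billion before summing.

$3,277 billion

Year 1984: gap = -1.7 × (7.4 - 4.98) = -4.114%, loss ≈ 18379 × 4.114/100 ≈ 756.
Year 1985: gap = -1.7 × (7.42 - 4.98) = -4.148%, loss ≈ 18379 × 4.148/100 ≈ 762.
Year 1986: gap = -1.7 × (7.02 - 4.98) = -3.468%, loss ≈ 18379 × 3.468/100 ≈ 637.
Year 1987: gap = -1.7 × (8.57 - 4.98) = -6.103%, loss ≈ 18379 × 6.103/100 ≈ 1122.
Total lost output = 756 + 762 + 637 + 1122 = 3277 billion.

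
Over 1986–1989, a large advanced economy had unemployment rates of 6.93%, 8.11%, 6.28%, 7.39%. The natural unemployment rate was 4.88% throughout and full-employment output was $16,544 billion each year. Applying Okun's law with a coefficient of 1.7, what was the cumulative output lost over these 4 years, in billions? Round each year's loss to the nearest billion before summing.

$2,585 billion

Year 1986: gap = -1.7 × (6.93 - 4.88) = -3.485%, loss ≈ 16544 × 3.485/100 ≈ 577.
Year 1987: gap = -1.7 × (8.11 - 4.88) = -5.491%, loss ≈ 16544 × 5.491/100 ≈ 908.
Year 1988: gap = -1.7 × (6.28 - 4.88) = -2.38%, loss ≈ 16544 × 2.38/100 ≈ 394.
Year 1989: gap = -1.7 × (7.39 - 4.88) = -4.267%, loss ≈ 16544 × 4.267/100 ≈ 706.
Total lost output = 577 + 908 + 394 + 706 = 2585 billion.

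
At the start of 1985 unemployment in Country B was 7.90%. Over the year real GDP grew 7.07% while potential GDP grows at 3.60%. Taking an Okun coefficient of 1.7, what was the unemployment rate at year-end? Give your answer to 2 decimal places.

Growth-rate Okun's law: g_Y = g_Y* - β × Δu, so Δu = (g_Y* - g_Y)/β.
Δu = (3.6 - 7.07)/1.7 = -3.47/1.7 = -2.04 percentage points.
Year-end unemployment = 7.9 - 2.04 = 5.86%.

5.86%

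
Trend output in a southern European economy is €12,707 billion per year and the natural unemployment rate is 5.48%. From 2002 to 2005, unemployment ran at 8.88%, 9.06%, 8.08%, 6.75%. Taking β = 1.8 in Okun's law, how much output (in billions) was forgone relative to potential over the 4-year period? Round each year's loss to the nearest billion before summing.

€2,482 billion

Year 2002: gap = -1.8 × (8.88 - 5.48) = -6.12%, loss ≈ 12707 × 6.12/100 ≈ 778.
Year 2003: gap = -1.8 × (9.06 - 5.48) = -6.444%, loss ≈ 12707 × 6.444/100 ≈ 819.
Year 2004: gap = -1.8 × (8.08 - 5.48) = -4.68%, loss ≈ 12707 × 4.68/100 ≈ 595.
Year 2005: gap = -1.8 × (6.75 - 5.48) = -2.286%, loss ≈ 12707 × 2.286/100 ≈ 290.
Total lost output = 778 + 819 + 595 + 290 = 2482 billion.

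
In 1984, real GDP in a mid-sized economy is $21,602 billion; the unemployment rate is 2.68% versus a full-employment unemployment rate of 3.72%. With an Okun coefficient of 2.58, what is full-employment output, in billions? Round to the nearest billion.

$21,038 billion

Unemployment gap = 2.68 - 3.72 = -1.04 points, so output gap = -2.58 × (-1.04) = 2.6832%.
Since Y = Y* × (1 + gap/100), Y* = 21602/1.026832 ≈ 21038 billion.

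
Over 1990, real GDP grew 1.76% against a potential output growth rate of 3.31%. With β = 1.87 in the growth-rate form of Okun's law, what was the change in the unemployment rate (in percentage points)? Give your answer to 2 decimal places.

0.83 percentage points

Growth-rate Okun's law: g_Y = g_Y* - β × Δu, so Δu = (g_Y* - g_Y)/β.
Δu = (3.31 - 1.76)/1.87 = 1.55/1.87 = 0.83 percentage points.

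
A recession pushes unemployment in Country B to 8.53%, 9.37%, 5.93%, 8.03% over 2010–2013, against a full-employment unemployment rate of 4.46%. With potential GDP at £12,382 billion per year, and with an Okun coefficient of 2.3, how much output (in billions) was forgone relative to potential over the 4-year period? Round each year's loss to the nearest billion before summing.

£3,993 billion

Year 2010: gap = -2.3 × (8.53 - 4.46) = -9.361%, loss ≈ 12382 × 9.361/100 ≈ 1159.
Year 2011: gap = -2.3 × (9.37 - 4.46) = -11.293%, loss ≈ 12382 × 11.293/100 ≈ 1398.
Year 2012: gap = -2.3 × (5.93 - 4.46) = -3.381%, loss ≈ 12382 × 3.381/100 ≈ 419.
Year 2013: gap = -2.3 × (8.03 - 4.46) = -8.211%, loss ≈ 12382 × 8.211/100 ≈ 1017.
Total lost output = 1159 + 1398 + 419 + 1017 = 3993 billion.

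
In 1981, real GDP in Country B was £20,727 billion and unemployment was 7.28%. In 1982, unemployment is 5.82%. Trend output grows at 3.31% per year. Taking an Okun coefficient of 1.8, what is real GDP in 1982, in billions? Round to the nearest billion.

£21,958 billion

Δu = 5.82 - 7.28 = -1.46 points.
Okun's law (growth form): g_Y = g_Y* - β × Δu = 3.31 - 1.8 × (-1.46) = 3.31 + 2.628 = 5.938%.
Real GDP in the next year = 20727 × (1 + 5.938/100) = 20727 × 1.05938 ≈ 21958 billion.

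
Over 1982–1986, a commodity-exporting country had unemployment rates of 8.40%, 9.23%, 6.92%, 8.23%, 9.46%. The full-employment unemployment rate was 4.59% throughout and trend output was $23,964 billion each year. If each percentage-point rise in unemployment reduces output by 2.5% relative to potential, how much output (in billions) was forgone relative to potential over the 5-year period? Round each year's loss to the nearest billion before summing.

Year 1982: gap = -2.5 × (8.4 - 4.59) = -9.525%, loss ≈ 23964 × 9.525/100 ≈ 2283.
Year 1983: gap = -2.5 × (9.23 - 4.59) = -11.6%, loss ≈ 23964 × 11.6/100 ≈ 2780.
Year 1984: gap = -2.5 × (6.92 - 4.59) = -5.825%, loss ≈ 23964 × 5.825/100 ≈ 1396.
Year 1985: gap = -2.5 × (8.23 - 4.59) = -9.1%, loss ≈ 23964 × 9.1/100 ≈ 2181.
Year 1986: gap = -2.5 × (9.46 - 4.59) = -12.175%, loss ≈ 23964 × 12.175/100 ≈ 2918.
Total lost output = 2283 + 2780 + 1396 + 2181 + 2918 = 11558 billion.

$11,558 billion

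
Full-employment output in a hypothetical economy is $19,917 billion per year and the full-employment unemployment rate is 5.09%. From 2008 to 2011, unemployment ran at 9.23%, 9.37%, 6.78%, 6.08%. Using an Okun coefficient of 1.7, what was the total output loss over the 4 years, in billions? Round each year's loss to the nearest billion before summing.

Year 2008: gap = -1.7 × (9.23 - 5.09) = -7.038%, loss ≈ 19917 × 7.038/100 ≈ 1402.
Year 2009: gap = -1.7 × (9.37 - 5.09) = -7.276%, loss ≈ 19917 × 7.276/100 ≈ 1449.
Year 2010: gap = -1.7 × (6.78 - 5.09) = -2.873%, loss ≈ 19917 × 2.873/100 ≈ 572.
Year 2011: gap = -1.7 × (6.08 - 5.09) = -1.683%, loss ≈ 19917 × 1.683/100 ≈ 335.
Total lost output = 1402 + 1449 + 572 + 335 = 3758 billion.

$3,758 billion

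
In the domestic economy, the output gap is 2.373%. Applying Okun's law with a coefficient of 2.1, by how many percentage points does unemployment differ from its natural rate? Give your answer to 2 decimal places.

-1.13 percentage points

Okun's law: output gap = -β × (u - u*), so u - u* = -(output gap)/β.
u - u* = -(2.373)/2.1 = -1.13 percentage points.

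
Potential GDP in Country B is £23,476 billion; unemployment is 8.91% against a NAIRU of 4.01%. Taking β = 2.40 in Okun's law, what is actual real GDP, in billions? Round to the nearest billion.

£20,715 billion

Unemployment gap = 8.91 - 4.01 = 4.9 points, so the output gap is -2.4 × 4.9 = -11.76%.
Actual GDP = 23476 × (1 - 11.76/100) = 23476 × 0.8824 ≈ 20715 billion.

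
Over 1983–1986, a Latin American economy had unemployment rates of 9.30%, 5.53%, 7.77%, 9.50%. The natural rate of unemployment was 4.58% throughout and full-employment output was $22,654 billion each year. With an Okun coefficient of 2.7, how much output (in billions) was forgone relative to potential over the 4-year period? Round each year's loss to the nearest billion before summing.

Year 1983: gap = -2.7 × (9.3 - 4.58) = -12.744%, loss ≈ 22654 × 12.744/100 ≈ 2887.
Year 1984: gap = -2.7 × (5.53 - 4.58) = -2.565%, loss ≈ 22654 × 2.565/100 ≈ 581.
Year 1985: gap = -2.7 × (7.77 - 4.58) = -8.613%, loss ≈ 22654 × 8.613/100 ≈ 1951.
Year 1986: gap = -2.7 × (9.5 - 4.58) = -13.284%, loss ≈ 22654 × 13.284/100 ≈ 3009.
Total lost output = 2887 + 581 + 1951 + 3009 = 8428 billion.

$8,428 billion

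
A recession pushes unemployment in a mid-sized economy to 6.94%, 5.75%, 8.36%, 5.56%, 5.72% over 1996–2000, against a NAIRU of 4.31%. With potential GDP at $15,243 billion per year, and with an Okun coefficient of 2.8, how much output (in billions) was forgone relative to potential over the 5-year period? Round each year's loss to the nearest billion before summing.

$4,602 billion

Year 1996: gap = -2.8 × (6.94 - 4.31) = -7.364%, loss ≈ 15243 × 7.364/100 ≈ 1122.
Year 1997: gap = -2.8 × (5.75 - 4.31) = -4.032%, loss ≈ 15243 × 4.032/100 ≈ 615.
Year 1998: gap = -2.8 × (8.36 - 4.31) = -11.34%, loss ≈ 15243 × 11.34/100 ≈ 1729.
Year 1999: gap = -2.8 × (5.56 - 4.31) = -3.5%, loss ≈ 15243 × 3.5/100 ≈ 534.
Year 2000: gap = -2.8 × (5.72 - 4.31) = -3.948%, loss ≈ 15243 × 3.948/100 ≈ 602.
Total lost output = 1122 + 615 + 1729 + 534 + 602 = 4602 billion.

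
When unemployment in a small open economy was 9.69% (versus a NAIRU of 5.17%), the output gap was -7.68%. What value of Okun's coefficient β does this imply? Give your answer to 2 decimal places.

Okun's law: output gap = -β × (u - u*).
-7.68 = -β × (9.69 - 5.17) = -β × 4.52, so β = 7.68/4.52 = 1.70.

β ≈ 1.70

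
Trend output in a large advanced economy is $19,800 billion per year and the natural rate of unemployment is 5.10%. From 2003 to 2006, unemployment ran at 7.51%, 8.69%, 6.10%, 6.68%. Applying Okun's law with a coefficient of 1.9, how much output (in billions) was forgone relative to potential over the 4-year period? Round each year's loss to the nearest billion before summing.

Year 2003: gap = -1.9 × (7.51 - 5.1) = -4.579%, loss ≈ 19800 × 4.579/100 ≈ 907.
Year 2004: gap = -1.9 × (8.69 - 5.1) = -6.821%, loss ≈ 19800 × 6.821/100 ≈ 1351.
Year 2005: gap = -1.9 × (6.1 - 5.1) = -1.9%, loss ≈ 19800 × 1.9/100 ≈ 376.
Year 2006: gap = -1.9 × (6.68 - 5.1) = -3.002%, loss ≈ 19800 × 3.002/100 ≈ 594.
Total lost output = 907 + 1351 + 376 + 594 = 3228 billion.

$3,228 billion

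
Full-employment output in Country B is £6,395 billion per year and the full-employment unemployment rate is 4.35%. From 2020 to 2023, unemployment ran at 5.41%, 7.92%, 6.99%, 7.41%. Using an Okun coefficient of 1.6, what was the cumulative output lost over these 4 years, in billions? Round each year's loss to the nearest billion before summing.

£1,056 billion

Year 2020: gap = -1.6 × (5.41 - 4.35) = -1.696%, loss ≈ 6395 × 1.696/100 ≈ 108.
Year 2021: gap = -1.6 × (7.92 - 4.35) = -5.712%, loss ≈ 6395 × 5.712/100 ≈ 365.
Year 2022: gap = -1.6 × (6.99 - 4.35) = -4.224%, loss ≈ 6395 × 4.224/100 ≈ 270.
Year 2023: gap = -1.6 × (7.41 - 4.35) = -4.896%, loss ≈ 6395 × 4.896/100 ≈ 313.
Total lost output = 108 + 365 + 270 + 313 = 1056 billion.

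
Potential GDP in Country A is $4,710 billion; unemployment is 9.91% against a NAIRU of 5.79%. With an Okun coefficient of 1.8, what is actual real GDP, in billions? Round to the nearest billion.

Unemployment gap = 9.91 - 5.79 = 4.12 points, so the output gap is -1.8 × 4.12 = -7.416%.
Actual GDP = 4710 × (1 - 7.416/100) = 4710 × 0.92584 ≈ 4361 billion.

$4,361 billion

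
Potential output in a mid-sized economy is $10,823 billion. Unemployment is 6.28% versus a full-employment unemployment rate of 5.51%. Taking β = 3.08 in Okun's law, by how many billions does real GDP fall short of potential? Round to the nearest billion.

$257 billion

Output gap = -3.08 × (6.28 - 5.51) = -3.08 × 0.77 = -2.3716%.
Actual GDP ≈ 10823 × 0.976284 ≈ 10566 billion, so the shortfall is 10823 - 10566 = 257 billion.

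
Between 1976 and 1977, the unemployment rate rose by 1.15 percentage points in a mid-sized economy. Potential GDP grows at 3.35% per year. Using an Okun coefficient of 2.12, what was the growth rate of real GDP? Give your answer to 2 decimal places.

0.91%

Growth-rate Okun's law: g_Y = g_Y* - β × Δu.
g_Y = 3.35 - 2.12 × (1.15) = 3.35 - 2.438 = 0.912%, i.e. 0.91% to 2 d.p.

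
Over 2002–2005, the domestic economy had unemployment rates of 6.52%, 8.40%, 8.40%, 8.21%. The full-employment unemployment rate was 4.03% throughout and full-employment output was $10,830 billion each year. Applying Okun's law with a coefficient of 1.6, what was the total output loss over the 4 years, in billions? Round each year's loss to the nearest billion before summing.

$2,669 billion

Year 2002: gap = -1.6 × (6.52 - 4.03) = -3.984%, loss ≈ 10830 × 3.984/100 ≈ 431.
Year 2003: gap = -1.6 × (8.4 - 4.03) = -6.992%, loss ≈ 10830 × 6.992/100 ≈ 757.
Year 2004: gap = -1.6 × (8.4 - 4.03) = -6.992%, loss ≈ 10830 × 6.992/100 ≈ 757.
Year 2005: gap = -1.6 × (8.21 - 4.03) = -6.688%, loss ≈ 10830 × 6.688/100 ≈ 724.
Total lost output = 431 + 757 + 757 + 724 = 2669 billion.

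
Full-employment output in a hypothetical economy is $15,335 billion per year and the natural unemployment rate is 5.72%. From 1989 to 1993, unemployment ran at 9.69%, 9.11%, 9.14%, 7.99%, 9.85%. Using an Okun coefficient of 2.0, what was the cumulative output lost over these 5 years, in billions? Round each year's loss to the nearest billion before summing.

Year 1989: gap = -2.0 × (9.69 - 5.72) = -7.94%, loss ≈ 15335 × 7.94/100 ≈ 1218.
Year 1990: gap = -2.0 × (9.11 - 5.72) = -6.78%, loss ≈ 15335 × 6.78/100 ≈ 1040.
Year 1991: gap = -2.0 × (9.14 - 5.72) = -6.84%, loss ≈ 15335 × 6.84/100 ≈ 1049.
Year 1992: gap = -2.0 × (7.99 - 5.72) = -4.54%, loss ≈ 15335 × 4.54/100 ≈ 696.
Year 1993: gap = -2.0 × (9.85 - 5.72) = -8.26%, loss ≈ 15335 × 8.26/100 ≈ 1267.
Total lost output = 1218 + 1040 + 1049 + 696 + 1267 = 5270 billion.

$5,270 billion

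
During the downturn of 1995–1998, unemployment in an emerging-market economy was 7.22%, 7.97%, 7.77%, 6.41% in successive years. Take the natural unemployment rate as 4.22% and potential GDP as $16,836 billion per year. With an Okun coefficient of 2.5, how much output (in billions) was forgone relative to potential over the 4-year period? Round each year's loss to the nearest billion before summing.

$5,257 billion

Year 1995: gap = -2.5 × (7.22 - 4.22) = -7.5%, loss ≈ 16836 × 7.5/100 ≈ 1263.
Year 1996: gap = -2.5 × (7.97 - 4.22) = -9.375%, loss ≈ 16836 × 9.375/100 ≈ 1578.
Year 1997: gap = -2.5 × (7.77 - 4.22) = -8.875%, loss ≈ 16836 × 8.875/100 ≈ 1494.
Year 1998: gap = -2.5 × (6.41 - 4.22) = -5.475%, loss ≈ 16836 × 5.475/100 ≈ 922.
Total lost output = 1263 + 1578 + 1494 + 922 = 5257 billion.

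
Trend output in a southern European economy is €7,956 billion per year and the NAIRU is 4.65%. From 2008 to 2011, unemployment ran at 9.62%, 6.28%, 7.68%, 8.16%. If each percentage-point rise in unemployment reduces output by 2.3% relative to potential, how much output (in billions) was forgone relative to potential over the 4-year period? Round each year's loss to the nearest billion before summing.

€2,403 billion

Year 2008: gap = -2.3 × (9.62 - 4.65) = -11.431%, loss ≈ 7956 × 11.431/100 ≈ 909.
Year 2009: gap = -2.3 × (6.28 - 4.65) = -3.749%, loss ≈ 7956 × 3.749/100 ≈ 298.
Year 2010: gap = -2.3 × (7.68 - 4.65) = -6.969%, loss ≈ 7956 × 6.969/100 ≈ 554.
Year 2011: gap = -2.3 × (8.16 - 4.65) = -8.073%, loss ≈ 7956 × 8.073/100 ≈ 642.
Total lost output = 909 + 298 + 554 + 642 = 2403 billion.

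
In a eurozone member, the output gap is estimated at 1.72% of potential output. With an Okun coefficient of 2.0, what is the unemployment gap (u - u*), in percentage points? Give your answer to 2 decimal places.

-0.86 percentage points

Okun's law: output gap = -β × (u - u*), so u - u* = -(output gap)/β.
u - u* = -(1.72)/2.0 = -0.86 percentage points.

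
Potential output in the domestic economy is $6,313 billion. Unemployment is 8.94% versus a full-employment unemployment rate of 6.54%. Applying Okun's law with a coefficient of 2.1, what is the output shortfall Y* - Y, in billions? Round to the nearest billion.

$318 billion

Output gap = -2.1 × (8.94 - 6.54) = -2.1 × 2.4 = -5.04%.
Actual GDP ≈ 6313 × 0.9496 ≈ 5995 billion, so the shortfall is 6313 - 5995 = 318 billion.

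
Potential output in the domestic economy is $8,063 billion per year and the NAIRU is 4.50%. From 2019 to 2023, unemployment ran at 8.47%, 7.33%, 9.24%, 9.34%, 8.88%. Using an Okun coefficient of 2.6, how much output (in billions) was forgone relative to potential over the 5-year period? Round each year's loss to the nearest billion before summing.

Year 2019: gap = -2.6 × (8.47 - 4.5) = -10.322%, loss ≈ 8063 × 10.322/100 ≈ 832.
Year 2020: gap = -2.6 × (7.33 - 4.5) = -7.358%, loss ≈ 8063 × 7.358/100 ≈ 593.
Year 2021: gap = -2.6 × (9.24 - 4.5) = -12.324%, loss ≈ 8063 × 12.324/100 ≈ 994.
Year 2022: gap = -2.6 × (9.34 - 4.5) = -12.584%, loss ≈ 8063 × 12.584/100 ≈ 1015.
Year 2023: gap = -2.6 × (8.88 - 4.5) = -11.388%, loss ≈ 8063 × 11.388/100 ≈ 918.
Total lost output = 832 + 593 + 994 + 1015 + 918 = 4352 billion.

$4,352 billion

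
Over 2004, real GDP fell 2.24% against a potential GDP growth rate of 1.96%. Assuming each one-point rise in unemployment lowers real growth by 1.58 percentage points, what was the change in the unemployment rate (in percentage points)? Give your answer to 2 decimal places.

Growth-rate Okun's law: g_Y = g_Y* - β × Δu, so Δu = (g_Y* - g_Y)/β.
Δu = (1.96 + 2.24)/1.58 = 4.2/1.58 = 2.66 percentage points.

2.66 percentage points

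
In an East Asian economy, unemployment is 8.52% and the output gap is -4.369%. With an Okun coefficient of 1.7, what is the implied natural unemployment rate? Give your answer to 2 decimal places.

5.95%

From Okun's law, u - u* = -(output gap)/β = -(-4.369)/1.7 = 2.57 points.
So u* = 8.52 - 2.57 = 5.95%.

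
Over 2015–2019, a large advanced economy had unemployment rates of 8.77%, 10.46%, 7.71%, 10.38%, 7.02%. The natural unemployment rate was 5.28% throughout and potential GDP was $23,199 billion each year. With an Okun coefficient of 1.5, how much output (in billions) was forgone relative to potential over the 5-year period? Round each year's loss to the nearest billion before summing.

Year 2015: gap = -1.5 × (8.77 - 5.28) = -5.235%, loss ≈ 23199 × 5.235/100 ≈ 1214.
Year 2016: gap = -1.5 × (10.46 - 5.28) = -7.77%, loss ≈ 23199 × 7.77/100 ≈ 1803.
Year 2017: gap = -1.5 × (7.71 - 5.28) = -3.645%, loss ≈ 23199 × 3.645/100 ≈ 846.
Year 2018: gap = -1.5 × (10.38 - 5.28) = -7.65%, loss ≈ 23199 × 7.65/100 ≈ 1775.
Year 2019: gap = -1.5 × (7.02 - 5.28) = -2.61%, loss ≈ 23199 × 2.61/100 ≈ 605.
Total lost output = 1214 + 1803 + 846 + 1775 + 605 = 6243 billion.

$6,243 billion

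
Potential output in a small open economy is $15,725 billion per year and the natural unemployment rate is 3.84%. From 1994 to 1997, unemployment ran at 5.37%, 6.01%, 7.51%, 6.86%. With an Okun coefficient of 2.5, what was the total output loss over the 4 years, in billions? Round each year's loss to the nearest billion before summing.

Year 1994: gap = -2.5 × (5.37 - 3.84) = -3.825%, loss ≈ 15725 × 3.825/100 ≈ 601.
Year 1995: gap = -2.5 × (6.01 - 3.84) = -5.425%, loss ≈ 15725 × 5.425/100 ≈ 853.
Year 1996: gap = -2.5 × (7.51 - 3.84) = -9.175%, loss ≈ 15725 × 9.175/100 ≈ 1443.
Year 1997: gap = -2.5 × (6.86 - 3.84) = -7.55%, loss ≈ 15725 × 7.55/100 ≈ 1187.
Total lost output = 601 + 853 + 1443 + 1187 = 4084 billion.

$4,084 billion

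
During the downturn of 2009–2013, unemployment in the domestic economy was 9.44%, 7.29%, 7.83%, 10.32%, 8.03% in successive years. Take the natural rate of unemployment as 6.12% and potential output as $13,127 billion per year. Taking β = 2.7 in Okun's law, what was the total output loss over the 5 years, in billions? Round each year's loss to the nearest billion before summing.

Year 2009: gap = -2.7 × (9.44 - 6.12) = -8.964%, loss ≈ 13127 × 8.964/100 ≈ 1177.
Year 2010: gap = -2.7 × (7.29 - 6.12) = -3.159%, loss ≈ 13127 × 3.159/100 ≈ 415.
Year 2011: gap = -2.7 × (7.83 - 6.12) = -4.617%, loss ≈ 13127 × 4.617/100 ≈ 606.
Year 2012: gap = -2.7 × (10.32 - 6.12) = -11.34%, loss ≈ 13127 × 11.34/100 ≈ 1489.
Year 2013: gap = -2.7 × (8.03 - 6.12) = -5.157%, loss ≈ 13127 × 5.157/100 ≈ 677.
Total lost output = 1177 + 415 + 606 + 1489 + 677 = 4364 billion.

$4,364 billion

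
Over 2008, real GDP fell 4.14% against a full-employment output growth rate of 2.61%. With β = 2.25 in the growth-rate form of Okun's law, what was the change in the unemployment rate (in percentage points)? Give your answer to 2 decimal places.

Growth-rate Okun's law: g_Y = g_Y* - β × Δu, so Δu = (g_Y* - g_Y)/β.
Δu = (2.61 + 4.14)/2.25 = 6.75/2.25 = 3.00 percentage points.

3.00 percentage points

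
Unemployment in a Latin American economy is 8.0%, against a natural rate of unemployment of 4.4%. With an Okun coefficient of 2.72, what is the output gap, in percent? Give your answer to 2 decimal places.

-9.79%

The unemployment gap is 8 - 4.4 = 3.6 percentage points.
Okun's law gives an output gap of -2.72 × 3.6 = -9.792%, i.e. 9.79% below potential.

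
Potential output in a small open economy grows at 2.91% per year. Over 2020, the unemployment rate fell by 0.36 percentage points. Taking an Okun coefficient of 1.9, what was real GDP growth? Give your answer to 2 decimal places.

Growth-rate Okun's law: g_Y = g_Y* - β × Δu.
g_Y = 2.91 - 1.9 × (-0.36) = 2.91 + 0.684 = 3.594%, i.e. 3.59% to 2 d.p.

3.59%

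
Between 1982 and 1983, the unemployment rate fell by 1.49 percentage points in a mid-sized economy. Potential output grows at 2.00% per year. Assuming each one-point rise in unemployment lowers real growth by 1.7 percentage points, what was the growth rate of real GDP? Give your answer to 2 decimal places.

4.53%

Growth-rate Okun's law: g_Y = g_Y* - β × Δu.
g_Y = 2.00 - 1.7 × (-1.49) = 2 + 2.533 = 4.533%, i.e. 4.53% to 2 d.p.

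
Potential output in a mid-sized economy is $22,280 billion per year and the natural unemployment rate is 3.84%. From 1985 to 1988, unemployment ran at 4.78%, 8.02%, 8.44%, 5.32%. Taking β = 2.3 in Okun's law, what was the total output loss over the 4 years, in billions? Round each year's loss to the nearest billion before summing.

Year 1985: gap = -2.3 × (4.78 - 3.84) = -2.162%, loss ≈ 22280 × 2.162/100 ≈ 482.
Year 1986: gap = -2.3 × (8.02 - 3.84) = -9.614%, loss ≈ 22280 × 9.614/100 ≈ 2142.
Year 1987: gap = -2.3 × (8.44 - 3.84) = -10.58%, loss ≈ 22280 × 10.58/100 ≈ 2357.
Year 1988: gap = -2.3 × (5.32 - 3.84) = -3.404%, loss ≈ 22280 × 3.404/100 ≈ 758.
Total lost output = 482 + 2142 + 2357 + 758 = 5739 billion.

$5,739 billion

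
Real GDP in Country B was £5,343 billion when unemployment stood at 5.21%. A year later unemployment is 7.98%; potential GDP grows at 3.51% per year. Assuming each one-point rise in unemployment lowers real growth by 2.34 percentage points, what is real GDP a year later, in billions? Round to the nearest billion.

£5,184 billion

Δu = 7.98 - 5.21 = 2.77 points.
Okun's law (growth form): g_Y = g_Y* - β × Δu = 3.51 - 2.34 × (2.77) = 3.51 - 6.4818 = -2.9718%.
Real GDP in the next year = 5343 × (1 - 2.9718/100) = 5343 × 0.970282 ≈ 5184 billion.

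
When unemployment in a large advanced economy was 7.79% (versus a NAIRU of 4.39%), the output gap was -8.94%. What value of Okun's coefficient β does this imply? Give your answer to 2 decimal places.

β ≈ 2.63

Okun's law: output gap = -β × (u - u*).
-8.94 = -β × (7.79 - 4.39) = -β × 3.4, so β = 8.94/3.4 = 2.63.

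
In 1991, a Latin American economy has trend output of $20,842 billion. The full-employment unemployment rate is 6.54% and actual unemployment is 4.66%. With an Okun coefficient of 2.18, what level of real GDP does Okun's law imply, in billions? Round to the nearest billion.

Unemployment gap = 4.66 - 6.54 = -1.88 points, so the output gap is -2.18 × (-1.88) = 4.0984%.
Actual GDP = 20842 × (1 + 4.0984/100) = 20842 × 1.040984 ≈ 21696 billion.

$21,696 billion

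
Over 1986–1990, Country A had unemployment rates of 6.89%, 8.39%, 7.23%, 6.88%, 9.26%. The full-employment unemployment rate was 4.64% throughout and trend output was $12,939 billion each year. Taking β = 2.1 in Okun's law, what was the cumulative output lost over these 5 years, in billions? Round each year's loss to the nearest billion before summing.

$4,198 billion

Year 1986: gap = -2.1 × (6.89 - 4.64) = -4.725%, loss ≈ 12939 × 4.725/100 ≈ 611.
Year 1987: gap = -2.1 × (8.39 - 4.64) = -7.875%, loss ≈ 12939 × 7.875/100 ≈ 1019.
Year 1988: gap = -2.1 × (7.23 - 4.64) = -5.439%, loss ≈ 12939 × 5.439/100 ≈ 704.
Year 1989: gap = -2.1 × (6.88 - 4.64) = -4.704%, loss ≈ 12939 × 4.704/100 ≈ 609.
Year 1990: gap = -2.1 × (9.26 - 4.64) = -9.702%, loss ≈ 12939 × 9.702/100 ≈ 1255.
Total lost output = 611 + 1019 + 704 + 609 + 1255 = 4198 billion.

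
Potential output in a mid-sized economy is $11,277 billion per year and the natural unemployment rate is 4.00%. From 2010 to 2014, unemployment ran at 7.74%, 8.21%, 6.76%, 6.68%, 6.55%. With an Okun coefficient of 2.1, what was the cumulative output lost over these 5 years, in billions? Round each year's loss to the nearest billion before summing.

$3,776 billion

Year 2010: gap = -2.1 × (7.74 - 4) = -7.854%, loss ≈ 11277 × 7.854/100 ≈ 886.
Year 2011: gap = -2.1 × (8.21 - 4) = -8.841%, loss ≈ 11277 × 8.841/100 ≈ 997.
Year 2012: gap = -2.1 × (6.76 - 4) = -5.796%, loss ≈ 11277 × 5.796/100 ≈ 654.
Year 2013: gap = -2.1 × (6.68 - 4) = -5.628%, loss ≈ 11277 × 5.628/100 ≈ 635.
Year 2014: gap = -2.1 × (6.55 - 4) = -5.355%, loss ≈ 11277 × 5.355/100 ≈ 604.
Total lost output = 886 + 997 + 654 + 635 + 604 = 3776 billion.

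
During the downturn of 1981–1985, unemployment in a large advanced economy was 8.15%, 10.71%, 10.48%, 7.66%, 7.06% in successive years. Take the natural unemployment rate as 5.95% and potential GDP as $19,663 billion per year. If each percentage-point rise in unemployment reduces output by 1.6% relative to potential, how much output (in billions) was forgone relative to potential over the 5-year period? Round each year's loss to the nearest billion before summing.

$4,502 billion

Year 1981: gap = -1.6 × (8.15 - 5.95) = -3.52%, loss ≈ 19663 × 3.52/100 ≈ 692.
Year 1982: gap = -1.6 × (10.71 - 5.95) = -7.616%, loss ≈ 19663 × 7.616/100 ≈ 1498.
Year 1983: gap = -1.6 × (10.48 - 5.95) = -7.248%, loss ≈ 19663 × 7.248/100 ≈ 1425.
Year 1984: gap = -1.6 × (7.66 - 5.95) = -2.736%, loss ≈ 19663 × 2.736/100 ≈ 538.
Year 1985: gap = -1.6 × (7.06 - 5.95) = -1.776%, loss ≈ 19663 × 1.776/100 ≈ 349.
Total lost output = 692 + 1498 + 1425 + 538 + 349 = 4502 billion.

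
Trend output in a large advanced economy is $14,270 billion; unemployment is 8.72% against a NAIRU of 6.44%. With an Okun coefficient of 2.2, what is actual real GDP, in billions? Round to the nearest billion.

$13,554 billion

Unemployment gap = 8.72 - 6.44 = 2.28 points, so the output gap is -2.2 × 2.28 = -5.016%.
Actual GDP = 14270 × (1 - 5.016/100) = 14270 × 0.94984 ≈ 13554 billion.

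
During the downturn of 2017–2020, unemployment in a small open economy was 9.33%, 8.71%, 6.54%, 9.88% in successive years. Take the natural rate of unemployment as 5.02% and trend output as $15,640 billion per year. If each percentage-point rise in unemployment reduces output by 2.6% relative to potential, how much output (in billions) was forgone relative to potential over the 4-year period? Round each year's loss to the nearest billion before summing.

Year 2017: gap = -2.6 × (9.33 - 5.02) = -11.206%, loss ≈ 15640 × 11.206/100 ≈ 1753.
Year 2018: gap = -2.6 × (8.71 - 5.02) = -9.594%, loss ≈ 15640 × 9.594/100 ≈ 1501.
Year 2019: gap = -2.6 × (6.54 - 5.02) = -3.952%, loss ≈ 15640 × 3.952/100 ≈ 618.
Year 2020: gap = -2.6 × (9.88 - 5.02) = -12.636%, loss ≈ 15640 × 12.636/100 ≈ 1976.
Total lost output = 1753 + 1501 + 618 + 1976 = 5848 billion.

$5,848 billion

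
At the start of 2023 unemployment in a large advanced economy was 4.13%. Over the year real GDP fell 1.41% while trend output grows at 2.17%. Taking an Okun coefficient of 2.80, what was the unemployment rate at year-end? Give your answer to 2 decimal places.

5.41%

Growth-rate Okun's law: g_Y = g_Y* - β × Δu, so Δu = (g_Y* - g_Y)/β.
Δu = (2.17 + 1.41)/2.80 = 3.58/2.80 = 1.28 percentage points.
Year-end unemployment = 4.13 + 1.28 = 5.41%.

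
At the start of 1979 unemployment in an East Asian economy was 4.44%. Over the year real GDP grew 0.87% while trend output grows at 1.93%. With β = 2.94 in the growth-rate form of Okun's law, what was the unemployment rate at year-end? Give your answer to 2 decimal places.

Growth-rate Okun's law: g_Y = g_Y* - β × Δu, so Δu = (g_Y* - g_Y)/β.
Δu = (1.93 - 0.87)/2.94 = 1.06/2.94 = 0.36 percentage points.
Year-end unemployment = 4.44 + 0.36 = 4.80%.

4.80%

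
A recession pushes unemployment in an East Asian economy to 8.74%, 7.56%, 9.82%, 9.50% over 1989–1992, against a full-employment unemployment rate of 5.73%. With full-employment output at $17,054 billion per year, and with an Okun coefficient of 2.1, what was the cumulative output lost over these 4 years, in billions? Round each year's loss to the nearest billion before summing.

Year 1989: gap = -2.1 × (8.74 - 5.73) = -6.321%, loss ≈ 17054 × 6.321/100 ≈ 1078.
Year 1990: gap = -2.1 × (7.56 - 5.73) = -3.843%, loss ≈ 17054 × 3.843/100 ≈ 655.
Year 1991: gap = -2.1 × (9.82 - 5.73) = -8.589%, loss ≈ 17054 × 8.589/100 ≈ 1465.
Year 1992: gap = -2.1 × (9.5 - 5.73) = -7.917%, loss ≈ 17054 × 7.917/100 ≈ 1350.
Total lost output = 1078 + 655 + 1465 + 1350 = 4548 billion.

$4,548 billion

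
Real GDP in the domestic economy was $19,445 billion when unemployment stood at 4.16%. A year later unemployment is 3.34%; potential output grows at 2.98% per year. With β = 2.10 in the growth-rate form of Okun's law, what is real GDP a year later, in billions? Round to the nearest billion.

Δu = 3.34 - 4.16 = -0.82 points.
Okun's law (growth form): g_Y = g_Y* - β × Δu = 2.98 - 2.10 × (-0.82) = 2.98 + 1.722 = 4.702%.
Real GDP in the next year = 19445 × (1 + 4.702/100) = 19445 × 1.04702 ≈ 20359 billion.

$20,359 billion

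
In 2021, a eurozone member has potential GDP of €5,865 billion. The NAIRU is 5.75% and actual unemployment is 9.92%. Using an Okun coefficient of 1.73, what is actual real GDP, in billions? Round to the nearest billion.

€5,442 billion

Unemployment gap = 9.92 - 5.75 = 4.17 points, so the output gap is -1.73 × 4.17 = -7.2141%.
Actual GDP = 5865 × (1 - 7.2141/100) = 5865 × 0.927859 ≈ 5442 billion.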